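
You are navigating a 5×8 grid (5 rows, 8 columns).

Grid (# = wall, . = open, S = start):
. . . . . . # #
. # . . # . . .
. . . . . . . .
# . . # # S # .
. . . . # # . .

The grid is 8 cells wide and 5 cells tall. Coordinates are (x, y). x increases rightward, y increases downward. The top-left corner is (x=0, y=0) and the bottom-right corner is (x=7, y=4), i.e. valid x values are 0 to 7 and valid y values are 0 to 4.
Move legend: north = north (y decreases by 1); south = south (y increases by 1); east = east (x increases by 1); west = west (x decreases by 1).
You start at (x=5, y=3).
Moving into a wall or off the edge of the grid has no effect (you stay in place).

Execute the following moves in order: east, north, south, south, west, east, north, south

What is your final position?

Start: (x=5, y=3)
  east (east): blocked, stay at (x=5, y=3)
  north (north): (x=5, y=3) -> (x=5, y=2)
  south (south): (x=5, y=2) -> (x=5, y=3)
  south (south): blocked, stay at (x=5, y=3)
  west (west): blocked, stay at (x=5, y=3)
  east (east): blocked, stay at (x=5, y=3)
  north (north): (x=5, y=3) -> (x=5, y=2)
  south (south): (x=5, y=2) -> (x=5, y=3)
Final: (x=5, y=3)

Answer: Final position: (x=5, y=3)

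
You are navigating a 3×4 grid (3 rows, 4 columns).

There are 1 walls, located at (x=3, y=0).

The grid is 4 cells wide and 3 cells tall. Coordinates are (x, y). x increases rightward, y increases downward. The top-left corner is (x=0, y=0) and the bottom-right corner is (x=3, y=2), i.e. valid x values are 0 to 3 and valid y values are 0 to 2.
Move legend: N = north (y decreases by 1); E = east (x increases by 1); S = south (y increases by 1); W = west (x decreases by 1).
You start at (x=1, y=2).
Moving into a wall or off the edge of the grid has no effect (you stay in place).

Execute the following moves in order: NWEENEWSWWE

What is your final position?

Answer: Final position: (x=1, y=1)

Derivation:
Start: (x=1, y=2)
  N (north): (x=1, y=2) -> (x=1, y=1)
  W (west): (x=1, y=1) -> (x=0, y=1)
  E (east): (x=0, y=1) -> (x=1, y=1)
  E (east): (x=1, y=1) -> (x=2, y=1)
  N (north): (x=2, y=1) -> (x=2, y=0)
  E (east): blocked, stay at (x=2, y=0)
  W (west): (x=2, y=0) -> (x=1, y=0)
  S (south): (x=1, y=0) -> (x=1, y=1)
  W (west): (x=1, y=1) -> (x=0, y=1)
  W (west): blocked, stay at (x=0, y=1)
  E (east): (x=0, y=1) -> (x=1, y=1)
Final: (x=1, y=1)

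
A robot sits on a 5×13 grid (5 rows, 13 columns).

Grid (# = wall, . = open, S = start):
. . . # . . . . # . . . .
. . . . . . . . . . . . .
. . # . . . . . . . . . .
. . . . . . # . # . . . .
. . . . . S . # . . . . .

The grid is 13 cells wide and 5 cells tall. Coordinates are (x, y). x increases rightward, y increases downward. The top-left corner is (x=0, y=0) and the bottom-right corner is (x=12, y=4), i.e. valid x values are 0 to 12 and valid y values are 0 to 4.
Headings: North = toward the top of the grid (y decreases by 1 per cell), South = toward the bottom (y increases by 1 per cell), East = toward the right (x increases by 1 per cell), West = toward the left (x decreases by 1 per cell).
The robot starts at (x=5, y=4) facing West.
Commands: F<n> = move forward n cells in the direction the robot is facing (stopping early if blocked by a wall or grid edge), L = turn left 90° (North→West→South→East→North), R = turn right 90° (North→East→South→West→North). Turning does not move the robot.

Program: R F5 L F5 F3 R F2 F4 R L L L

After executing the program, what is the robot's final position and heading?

Start: (x=5, y=4), facing West
  R: turn right, now facing North
  F5: move forward 4/5 (blocked), now at (x=5, y=0)
  L: turn left, now facing West
  F5: move forward 1/5 (blocked), now at (x=4, y=0)
  F3: move forward 0/3 (blocked), now at (x=4, y=0)
  R: turn right, now facing North
  F2: move forward 0/2 (blocked), now at (x=4, y=0)
  F4: move forward 0/4 (blocked), now at (x=4, y=0)
  R: turn right, now facing East
  L: turn left, now facing North
  L: turn left, now facing West
  L: turn left, now facing South
Final: (x=4, y=0), facing South

Answer: Final position: (x=4, y=0), facing South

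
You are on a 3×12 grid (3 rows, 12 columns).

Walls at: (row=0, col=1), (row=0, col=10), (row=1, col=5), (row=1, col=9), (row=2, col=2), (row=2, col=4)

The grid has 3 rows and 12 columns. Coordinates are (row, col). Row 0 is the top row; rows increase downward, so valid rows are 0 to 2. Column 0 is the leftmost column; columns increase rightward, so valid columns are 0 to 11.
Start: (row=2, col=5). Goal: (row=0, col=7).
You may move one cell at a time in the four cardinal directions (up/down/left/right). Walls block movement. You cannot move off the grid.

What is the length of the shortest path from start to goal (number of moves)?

BFS from (row=2, col=5) until reaching (row=0, col=7):
  Distance 0: (row=2, col=5)
  Distance 1: (row=2, col=6)
  Distance 2: (row=1, col=6), (row=2, col=7)
  Distance 3: (row=0, col=6), (row=1, col=7), (row=2, col=8)
  Distance 4: (row=0, col=5), (row=0, col=7), (row=1, col=8), (row=2, col=9)  <- goal reached here
One shortest path (4 moves): (row=2, col=5) -> (row=2, col=6) -> (row=2, col=7) -> (row=1, col=7) -> (row=0, col=7)

Answer: Shortest path length: 4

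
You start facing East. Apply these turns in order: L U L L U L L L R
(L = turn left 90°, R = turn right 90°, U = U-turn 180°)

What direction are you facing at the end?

Answer: Final heading: North

Derivation:
Start: East
  L (left (90° counter-clockwise)) -> North
  U (U-turn (180°)) -> South
  L (left (90° counter-clockwise)) -> East
  L (left (90° counter-clockwise)) -> North
  U (U-turn (180°)) -> South
  L (left (90° counter-clockwise)) -> East
  L (left (90° counter-clockwise)) -> North
  L (left (90° counter-clockwise)) -> West
  R (right (90° clockwise)) -> North
Final: North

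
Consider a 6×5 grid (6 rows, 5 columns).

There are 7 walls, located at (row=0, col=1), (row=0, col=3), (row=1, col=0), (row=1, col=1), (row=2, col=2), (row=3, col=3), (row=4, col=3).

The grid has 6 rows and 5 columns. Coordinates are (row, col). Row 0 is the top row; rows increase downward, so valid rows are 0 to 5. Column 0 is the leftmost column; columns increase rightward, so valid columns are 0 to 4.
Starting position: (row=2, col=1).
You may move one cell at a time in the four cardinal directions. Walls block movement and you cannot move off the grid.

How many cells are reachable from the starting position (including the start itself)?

Answer: Reachable cells: 22

Derivation:
BFS flood-fill from (row=2, col=1):
  Distance 0: (row=2, col=1)
  Distance 1: (row=2, col=0), (row=3, col=1)
  Distance 2: (row=3, col=0), (row=3, col=2), (row=4, col=1)
  Distance 3: (row=4, col=0), (row=4, col=2), (row=5, col=1)
  Distance 4: (row=5, col=0), (row=5, col=2)
  Distance 5: (row=5, col=3)
  Distance 6: (row=5, col=4)
  Distance 7: (row=4, col=4)
  Distance 8: (row=3, col=4)
  Distance 9: (row=2, col=4)
  Distance 10: (row=1, col=4), (row=2, col=3)
  Distance 11: (row=0, col=4), (row=1, col=3)
  Distance 12: (row=1, col=2)
  Distance 13: (row=0, col=2)
Total reachable: 22 (grid has 23 open cells total)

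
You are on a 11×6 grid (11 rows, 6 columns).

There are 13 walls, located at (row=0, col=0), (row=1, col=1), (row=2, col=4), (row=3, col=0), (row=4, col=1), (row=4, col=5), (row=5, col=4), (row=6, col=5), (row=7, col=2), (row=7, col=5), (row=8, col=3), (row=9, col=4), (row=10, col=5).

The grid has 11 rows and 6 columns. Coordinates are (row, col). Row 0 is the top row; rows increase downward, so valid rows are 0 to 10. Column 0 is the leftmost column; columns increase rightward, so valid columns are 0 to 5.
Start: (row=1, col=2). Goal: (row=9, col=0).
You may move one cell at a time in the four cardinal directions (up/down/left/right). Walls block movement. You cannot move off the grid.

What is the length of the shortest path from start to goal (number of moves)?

Answer: Shortest path length: 10

Derivation:
BFS from (row=1, col=2) until reaching (row=9, col=0):
  Distance 0: (row=1, col=2)
  Distance 1: (row=0, col=2), (row=1, col=3), (row=2, col=2)
  Distance 2: (row=0, col=1), (row=0, col=3), (row=1, col=4), (row=2, col=1), (row=2, col=3), (row=3, col=2)
  Distance 3: (row=0, col=4), (row=1, col=5), (row=2, col=0), (row=3, col=1), (row=3, col=3), (row=4, col=2)
  Distance 4: (row=0, col=5), (row=1, col=0), (row=2, col=5), (row=3, col=4), (row=4, col=3), (row=5, col=2)
  Distance 5: (row=3, col=5), (row=4, col=4), (row=5, col=1), (row=5, col=3), (row=6, col=2)
  Distance 6: (row=5, col=0), (row=6, col=1), (row=6, col=3)
  Distance 7: (row=4, col=0), (row=6, col=0), (row=6, col=4), (row=7, col=1), (row=7, col=3)
  Distance 8: (row=7, col=0), (row=7, col=4), (row=8, col=1)
  Distance 9: (row=8, col=0), (row=8, col=2), (row=8, col=4), (row=9, col=1)
  Distance 10: (row=8, col=5), (row=9, col=0), (row=9, col=2), (row=10, col=1)  <- goal reached here
One shortest path (10 moves): (row=1, col=2) -> (row=2, col=2) -> (row=3, col=2) -> (row=4, col=2) -> (row=5, col=2) -> (row=5, col=1) -> (row=5, col=0) -> (row=6, col=0) -> (row=7, col=0) -> (row=8, col=0) -> (row=9, col=0)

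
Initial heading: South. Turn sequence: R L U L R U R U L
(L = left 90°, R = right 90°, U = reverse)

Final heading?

Start: South
  R (right (90° clockwise)) -> West
  L (left (90° counter-clockwise)) -> South
  U (U-turn (180°)) -> North
  L (left (90° counter-clockwise)) -> West
  R (right (90° clockwise)) -> North
  U (U-turn (180°)) -> South
  R (right (90° clockwise)) -> West
  U (U-turn (180°)) -> East
  L (left (90° counter-clockwise)) -> North
Final: North

Answer: Final heading: North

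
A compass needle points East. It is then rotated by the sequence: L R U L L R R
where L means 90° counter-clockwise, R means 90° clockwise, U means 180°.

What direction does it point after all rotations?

Answer: Final heading: West

Derivation:
Start: East
  L (left (90° counter-clockwise)) -> North
  R (right (90° clockwise)) -> East
  U (U-turn (180°)) -> West
  L (left (90° counter-clockwise)) -> South
  L (left (90° counter-clockwise)) -> East
  R (right (90° clockwise)) -> South
  R (right (90° clockwise)) -> West
Final: West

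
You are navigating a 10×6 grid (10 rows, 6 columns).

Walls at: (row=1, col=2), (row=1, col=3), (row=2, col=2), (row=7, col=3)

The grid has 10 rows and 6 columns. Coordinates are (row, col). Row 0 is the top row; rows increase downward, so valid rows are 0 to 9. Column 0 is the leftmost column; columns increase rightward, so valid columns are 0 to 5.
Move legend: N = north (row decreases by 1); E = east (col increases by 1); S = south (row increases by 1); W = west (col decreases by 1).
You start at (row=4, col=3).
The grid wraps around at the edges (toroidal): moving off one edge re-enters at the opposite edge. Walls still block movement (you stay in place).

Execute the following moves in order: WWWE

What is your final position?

Start: (row=4, col=3)
  W (west): (row=4, col=3) -> (row=4, col=2)
  W (west): (row=4, col=2) -> (row=4, col=1)
  W (west): (row=4, col=1) -> (row=4, col=0)
  E (east): (row=4, col=0) -> (row=4, col=1)
Final: (row=4, col=1)

Answer: Final position: (row=4, col=1)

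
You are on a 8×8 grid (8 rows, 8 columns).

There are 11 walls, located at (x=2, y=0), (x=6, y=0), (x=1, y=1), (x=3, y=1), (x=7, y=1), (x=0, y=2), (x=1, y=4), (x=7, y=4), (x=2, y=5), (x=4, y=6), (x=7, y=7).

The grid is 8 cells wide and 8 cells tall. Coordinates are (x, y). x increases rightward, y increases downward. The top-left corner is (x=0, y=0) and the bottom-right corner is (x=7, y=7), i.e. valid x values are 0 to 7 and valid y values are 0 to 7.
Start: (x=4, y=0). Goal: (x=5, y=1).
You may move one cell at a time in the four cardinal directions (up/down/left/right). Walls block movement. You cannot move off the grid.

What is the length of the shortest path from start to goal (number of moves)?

Answer: Shortest path length: 2

Derivation:
BFS from (x=4, y=0) until reaching (x=5, y=1):
  Distance 0: (x=4, y=0)
  Distance 1: (x=3, y=0), (x=5, y=0), (x=4, y=1)
  Distance 2: (x=5, y=1), (x=4, y=2)  <- goal reached here
One shortest path (2 moves): (x=4, y=0) -> (x=5, y=0) -> (x=5, y=1)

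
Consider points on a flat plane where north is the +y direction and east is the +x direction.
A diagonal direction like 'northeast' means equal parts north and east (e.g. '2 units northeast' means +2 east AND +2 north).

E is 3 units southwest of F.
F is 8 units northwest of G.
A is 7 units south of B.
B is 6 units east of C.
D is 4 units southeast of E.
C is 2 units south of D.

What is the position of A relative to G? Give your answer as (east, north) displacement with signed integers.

Place G at the origin (east=0, north=0).
  F is 8 units northwest of G: delta (east=-8, north=+8); F at (east=-8, north=8).
  E is 3 units southwest of F: delta (east=-3, north=-3); E at (east=-11, north=5).
  D is 4 units southeast of E: delta (east=+4, north=-4); D at (east=-7, north=1).
  C is 2 units south of D: delta (east=+0, north=-2); C at (east=-7, north=-1).
  B is 6 units east of C: delta (east=+6, north=+0); B at (east=-1, north=-1).
  A is 7 units south of B: delta (east=+0, north=-7); A at (east=-1, north=-8).
Therefore A relative to G: (east=-1, north=-8).

Answer: A is at (east=-1, north=-8) relative to G.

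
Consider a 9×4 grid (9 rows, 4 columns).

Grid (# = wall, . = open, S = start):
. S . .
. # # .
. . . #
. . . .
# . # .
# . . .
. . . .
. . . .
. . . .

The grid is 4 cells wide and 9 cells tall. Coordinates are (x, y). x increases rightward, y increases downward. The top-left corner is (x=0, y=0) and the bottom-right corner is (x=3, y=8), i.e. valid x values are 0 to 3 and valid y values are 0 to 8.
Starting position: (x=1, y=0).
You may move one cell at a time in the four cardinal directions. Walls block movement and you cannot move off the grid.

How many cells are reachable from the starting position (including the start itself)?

BFS flood-fill from (x=1, y=0):
  Distance 0: (x=1, y=0)
  Distance 1: (x=0, y=0), (x=2, y=0)
  Distance 2: (x=3, y=0), (x=0, y=1)
  Distance 3: (x=3, y=1), (x=0, y=2)
  Distance 4: (x=1, y=2), (x=0, y=3)
  Distance 5: (x=2, y=2), (x=1, y=3)
  Distance 6: (x=2, y=3), (x=1, y=4)
  Distance 7: (x=3, y=3), (x=1, y=5)
  Distance 8: (x=3, y=4), (x=2, y=5), (x=1, y=6)
  Distance 9: (x=3, y=5), (x=0, y=6), (x=2, y=6), (x=1, y=7)
  Distance 10: (x=3, y=6), (x=0, y=7), (x=2, y=7), (x=1, y=8)
  Distance 11: (x=3, y=7), (x=0, y=8), (x=2, y=8)
  Distance 12: (x=3, y=8)
Total reachable: 30 (grid has 30 open cells total)

Answer: Reachable cells: 30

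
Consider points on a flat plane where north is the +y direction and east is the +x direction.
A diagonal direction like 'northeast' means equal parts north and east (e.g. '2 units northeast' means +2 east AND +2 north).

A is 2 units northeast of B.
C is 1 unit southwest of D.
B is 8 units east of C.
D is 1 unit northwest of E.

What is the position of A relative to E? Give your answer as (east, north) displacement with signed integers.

Place E at the origin (east=0, north=0).
  D is 1 unit northwest of E: delta (east=-1, north=+1); D at (east=-1, north=1).
  C is 1 unit southwest of D: delta (east=-1, north=-1); C at (east=-2, north=0).
  B is 8 units east of C: delta (east=+8, north=+0); B at (east=6, north=0).
  A is 2 units northeast of B: delta (east=+2, north=+2); A at (east=8, north=2).
Therefore A relative to E: (east=8, north=2).

Answer: A is at (east=8, north=2) relative to E.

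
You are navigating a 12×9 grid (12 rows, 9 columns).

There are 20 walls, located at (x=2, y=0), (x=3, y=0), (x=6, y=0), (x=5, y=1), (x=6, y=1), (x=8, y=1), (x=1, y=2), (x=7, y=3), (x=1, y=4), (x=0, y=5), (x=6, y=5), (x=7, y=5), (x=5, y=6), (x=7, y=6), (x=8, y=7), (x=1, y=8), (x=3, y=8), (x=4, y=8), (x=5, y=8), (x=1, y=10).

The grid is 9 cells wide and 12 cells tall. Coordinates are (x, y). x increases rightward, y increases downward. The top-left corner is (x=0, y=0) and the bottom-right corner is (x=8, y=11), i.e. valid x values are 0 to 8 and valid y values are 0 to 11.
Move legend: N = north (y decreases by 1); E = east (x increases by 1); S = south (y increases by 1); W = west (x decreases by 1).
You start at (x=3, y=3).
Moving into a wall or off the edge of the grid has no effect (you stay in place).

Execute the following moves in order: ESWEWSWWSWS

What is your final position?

Answer: Final position: (x=0, y=7)

Derivation:
Start: (x=3, y=3)
  E (east): (x=3, y=3) -> (x=4, y=3)
  S (south): (x=4, y=3) -> (x=4, y=4)
  W (west): (x=4, y=4) -> (x=3, y=4)
  E (east): (x=3, y=4) -> (x=4, y=4)
  W (west): (x=4, y=4) -> (x=3, y=4)
  S (south): (x=3, y=4) -> (x=3, y=5)
  W (west): (x=3, y=5) -> (x=2, y=5)
  W (west): (x=2, y=5) -> (x=1, y=5)
  S (south): (x=1, y=5) -> (x=1, y=6)
  W (west): (x=1, y=6) -> (x=0, y=6)
  S (south): (x=0, y=6) -> (x=0, y=7)
Final: (x=0, y=7)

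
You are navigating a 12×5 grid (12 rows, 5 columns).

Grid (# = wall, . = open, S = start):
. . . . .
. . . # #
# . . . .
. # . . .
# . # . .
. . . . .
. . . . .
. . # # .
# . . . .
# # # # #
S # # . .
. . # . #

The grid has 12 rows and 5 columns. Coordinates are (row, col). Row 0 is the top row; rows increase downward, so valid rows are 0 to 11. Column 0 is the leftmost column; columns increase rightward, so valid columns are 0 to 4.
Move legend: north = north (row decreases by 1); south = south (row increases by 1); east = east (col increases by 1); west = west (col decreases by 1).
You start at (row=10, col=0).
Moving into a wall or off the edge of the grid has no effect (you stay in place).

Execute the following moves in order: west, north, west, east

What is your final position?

Start: (row=10, col=0)
  west (west): blocked, stay at (row=10, col=0)
  north (north): blocked, stay at (row=10, col=0)
  west (west): blocked, stay at (row=10, col=0)
  east (east): blocked, stay at (row=10, col=0)
Final: (row=10, col=0)

Answer: Final position: (row=10, col=0)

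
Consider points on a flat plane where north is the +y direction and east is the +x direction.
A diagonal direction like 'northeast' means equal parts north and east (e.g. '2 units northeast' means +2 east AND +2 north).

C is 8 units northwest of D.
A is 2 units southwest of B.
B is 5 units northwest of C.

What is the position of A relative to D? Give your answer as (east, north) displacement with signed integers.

Answer: A is at (east=-15, north=11) relative to D.

Derivation:
Place D at the origin (east=0, north=0).
  C is 8 units northwest of D: delta (east=-8, north=+8); C at (east=-8, north=8).
  B is 5 units northwest of C: delta (east=-5, north=+5); B at (east=-13, north=13).
  A is 2 units southwest of B: delta (east=-2, north=-2); A at (east=-15, north=11).
Therefore A relative to D: (east=-15, north=11).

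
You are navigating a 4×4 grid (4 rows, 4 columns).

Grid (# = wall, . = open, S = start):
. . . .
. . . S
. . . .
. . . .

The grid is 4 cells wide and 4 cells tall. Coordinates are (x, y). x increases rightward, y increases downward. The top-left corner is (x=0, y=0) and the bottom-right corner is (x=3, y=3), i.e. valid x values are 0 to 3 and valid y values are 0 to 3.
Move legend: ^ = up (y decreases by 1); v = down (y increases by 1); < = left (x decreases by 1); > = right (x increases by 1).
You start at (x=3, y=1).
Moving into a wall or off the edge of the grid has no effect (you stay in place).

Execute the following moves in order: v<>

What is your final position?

Start: (x=3, y=1)
  v (down): (x=3, y=1) -> (x=3, y=2)
  < (left): (x=3, y=2) -> (x=2, y=2)
  > (right): (x=2, y=2) -> (x=3, y=2)
Final: (x=3, y=2)

Answer: Final position: (x=3, y=2)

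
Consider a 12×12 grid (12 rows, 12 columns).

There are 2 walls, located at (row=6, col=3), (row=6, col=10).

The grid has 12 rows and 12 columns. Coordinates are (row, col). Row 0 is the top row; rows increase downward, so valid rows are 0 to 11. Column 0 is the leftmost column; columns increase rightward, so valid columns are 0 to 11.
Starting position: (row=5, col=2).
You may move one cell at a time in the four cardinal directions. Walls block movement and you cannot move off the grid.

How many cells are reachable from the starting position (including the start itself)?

BFS flood-fill from (row=5, col=2):
  Distance 0: (row=5, col=2)
  Distance 1: (row=4, col=2), (row=5, col=1), (row=5, col=3), (row=6, col=2)
  Distance 2: (row=3, col=2), (row=4, col=1), (row=4, col=3), (row=5, col=0), (row=5, col=4), (row=6, col=1), (row=7, col=2)
  Distance 3: (row=2, col=2), (row=3, col=1), (row=3, col=3), (row=4, col=0), (row=4, col=4), (row=5, col=5), (row=6, col=0), (row=6, col=4), (row=7, col=1), (row=7, col=3), (row=8, col=2)
  Distance 4: (row=1, col=2), (row=2, col=1), (row=2, col=3), (row=3, col=0), (row=3, col=4), (row=4, col=5), (row=5, col=6), (row=6, col=5), (row=7, col=0), (row=7, col=4), (row=8, col=1), (row=8, col=3), (row=9, col=2)
  Distance 5: (row=0, col=2), (row=1, col=1), (row=1, col=3), (row=2, col=0), (row=2, col=4), (row=3, col=5), (row=4, col=6), (row=5, col=7), (row=6, col=6), (row=7, col=5), (row=8, col=0), (row=8, col=4), (row=9, col=1), (row=9, col=3), (row=10, col=2)
  Distance 6: (row=0, col=1), (row=0, col=3), (row=1, col=0), (row=1, col=4), (row=2, col=5), (row=3, col=6), (row=4, col=7), (row=5, col=8), (row=6, col=7), (row=7, col=6), (row=8, col=5), (row=9, col=0), (row=9, col=4), (row=10, col=1), (row=10, col=3), (row=11, col=2)
  Distance 7: (row=0, col=0), (row=0, col=4), (row=1, col=5), (row=2, col=6), (row=3, col=7), (row=4, col=8), (row=5, col=9), (row=6, col=8), (row=7, col=7), (row=8, col=6), (row=9, col=5), (row=10, col=0), (row=10, col=4), (row=11, col=1), (row=11, col=3)
  Distance 8: (row=0, col=5), (row=1, col=6), (row=2, col=7), (row=3, col=8), (row=4, col=9), (row=5, col=10), (row=6, col=9), (row=7, col=8), (row=8, col=7), (row=9, col=6), (row=10, col=5), (row=11, col=0), (row=11, col=4)
  Distance 9: (row=0, col=6), (row=1, col=7), (row=2, col=8), (row=3, col=9), (row=4, col=10), (row=5, col=11), (row=7, col=9), (row=8, col=8), (row=9, col=7), (row=10, col=6), (row=11, col=5)
  Distance 10: (row=0, col=7), (row=1, col=8), (row=2, col=9), (row=3, col=10), (row=4, col=11), (row=6, col=11), (row=7, col=10), (row=8, col=9), (row=9, col=8), (row=10, col=7), (row=11, col=6)
  Distance 11: (row=0, col=8), (row=1, col=9), (row=2, col=10), (row=3, col=11), (row=7, col=11), (row=8, col=10), (row=9, col=9), (row=10, col=8), (row=11, col=7)
  Distance 12: (row=0, col=9), (row=1, col=10), (row=2, col=11), (row=8, col=11), (row=9, col=10), (row=10, col=9), (row=11, col=8)
  Distance 13: (row=0, col=10), (row=1, col=11), (row=9, col=11), (row=10, col=10), (row=11, col=9)
  Distance 14: (row=0, col=11), (row=10, col=11), (row=11, col=10)
  Distance 15: (row=11, col=11)
Total reachable: 142 (grid has 142 open cells total)

Answer: Reachable cells: 142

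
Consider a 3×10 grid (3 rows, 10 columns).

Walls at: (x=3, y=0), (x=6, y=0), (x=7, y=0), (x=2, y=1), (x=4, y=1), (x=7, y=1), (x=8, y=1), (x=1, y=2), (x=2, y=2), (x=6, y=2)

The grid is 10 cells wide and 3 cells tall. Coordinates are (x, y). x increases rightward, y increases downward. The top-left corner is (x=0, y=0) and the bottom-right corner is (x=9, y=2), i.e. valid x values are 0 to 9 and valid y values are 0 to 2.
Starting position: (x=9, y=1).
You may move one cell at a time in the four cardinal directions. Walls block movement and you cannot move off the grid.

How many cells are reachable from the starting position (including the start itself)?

Answer: Reachable cells: 6

Derivation:
BFS flood-fill from (x=9, y=1):
  Distance 0: (x=9, y=1)
  Distance 1: (x=9, y=0), (x=9, y=2)
  Distance 2: (x=8, y=0), (x=8, y=2)
  Distance 3: (x=7, y=2)
Total reachable: 6 (grid has 20 open cells total)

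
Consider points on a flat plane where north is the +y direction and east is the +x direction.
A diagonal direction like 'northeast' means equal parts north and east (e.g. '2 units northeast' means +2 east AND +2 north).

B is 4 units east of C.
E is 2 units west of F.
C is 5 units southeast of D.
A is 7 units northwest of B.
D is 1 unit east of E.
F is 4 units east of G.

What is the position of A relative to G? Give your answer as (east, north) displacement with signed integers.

Answer: A is at (east=5, north=2) relative to G.

Derivation:
Place G at the origin (east=0, north=0).
  F is 4 units east of G: delta (east=+4, north=+0); F at (east=4, north=0).
  E is 2 units west of F: delta (east=-2, north=+0); E at (east=2, north=0).
  D is 1 unit east of E: delta (east=+1, north=+0); D at (east=3, north=0).
  C is 5 units southeast of D: delta (east=+5, north=-5); C at (east=8, north=-5).
  B is 4 units east of C: delta (east=+4, north=+0); B at (east=12, north=-5).
  A is 7 units northwest of B: delta (east=-7, north=+7); A at (east=5, north=2).
Therefore A relative to G: (east=5, north=2).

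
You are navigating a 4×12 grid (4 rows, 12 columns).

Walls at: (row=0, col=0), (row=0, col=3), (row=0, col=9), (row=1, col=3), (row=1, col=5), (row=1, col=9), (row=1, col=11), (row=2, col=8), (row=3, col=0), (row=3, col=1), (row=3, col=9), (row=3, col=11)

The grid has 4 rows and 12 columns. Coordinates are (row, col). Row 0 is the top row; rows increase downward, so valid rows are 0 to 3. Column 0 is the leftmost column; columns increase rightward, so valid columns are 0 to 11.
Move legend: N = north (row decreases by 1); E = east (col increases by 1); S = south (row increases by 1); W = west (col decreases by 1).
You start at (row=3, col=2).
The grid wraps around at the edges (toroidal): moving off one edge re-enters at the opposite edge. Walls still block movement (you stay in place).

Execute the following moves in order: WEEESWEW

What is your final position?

Start: (row=3, col=2)
  W (west): blocked, stay at (row=3, col=2)
  E (east): (row=3, col=2) -> (row=3, col=3)
  E (east): (row=3, col=3) -> (row=3, col=4)
  E (east): (row=3, col=4) -> (row=3, col=5)
  S (south): (row=3, col=5) -> (row=0, col=5)
  W (west): (row=0, col=5) -> (row=0, col=4)
  E (east): (row=0, col=4) -> (row=0, col=5)
  W (west): (row=0, col=5) -> (row=0, col=4)
Final: (row=0, col=4)

Answer: Final position: (row=0, col=4)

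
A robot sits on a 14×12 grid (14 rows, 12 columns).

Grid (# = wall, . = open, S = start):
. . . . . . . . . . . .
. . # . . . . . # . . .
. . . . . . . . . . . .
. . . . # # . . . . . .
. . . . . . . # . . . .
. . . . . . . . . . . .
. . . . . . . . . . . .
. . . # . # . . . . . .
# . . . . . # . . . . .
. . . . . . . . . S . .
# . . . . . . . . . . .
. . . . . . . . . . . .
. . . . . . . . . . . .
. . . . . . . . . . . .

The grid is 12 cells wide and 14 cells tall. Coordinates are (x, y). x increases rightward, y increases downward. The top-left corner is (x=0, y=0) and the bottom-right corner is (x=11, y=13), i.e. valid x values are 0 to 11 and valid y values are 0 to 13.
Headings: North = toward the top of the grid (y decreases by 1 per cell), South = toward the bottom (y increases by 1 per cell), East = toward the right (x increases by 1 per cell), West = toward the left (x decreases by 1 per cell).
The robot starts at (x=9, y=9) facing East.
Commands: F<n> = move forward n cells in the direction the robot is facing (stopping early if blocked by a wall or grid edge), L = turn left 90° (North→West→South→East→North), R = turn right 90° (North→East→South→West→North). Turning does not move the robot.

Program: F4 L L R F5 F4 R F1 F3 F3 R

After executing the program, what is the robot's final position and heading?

Start: (x=9, y=9), facing East
  F4: move forward 2/4 (blocked), now at (x=11, y=9)
  L: turn left, now facing North
  L: turn left, now facing West
  R: turn right, now facing North
  F5: move forward 5, now at (x=11, y=4)
  F4: move forward 4, now at (x=11, y=0)
  R: turn right, now facing East
  F1: move forward 0/1 (blocked), now at (x=11, y=0)
  F3: move forward 0/3 (blocked), now at (x=11, y=0)
  F3: move forward 0/3 (blocked), now at (x=11, y=0)
  R: turn right, now facing South
Final: (x=11, y=0), facing South

Answer: Final position: (x=11, y=0), facing South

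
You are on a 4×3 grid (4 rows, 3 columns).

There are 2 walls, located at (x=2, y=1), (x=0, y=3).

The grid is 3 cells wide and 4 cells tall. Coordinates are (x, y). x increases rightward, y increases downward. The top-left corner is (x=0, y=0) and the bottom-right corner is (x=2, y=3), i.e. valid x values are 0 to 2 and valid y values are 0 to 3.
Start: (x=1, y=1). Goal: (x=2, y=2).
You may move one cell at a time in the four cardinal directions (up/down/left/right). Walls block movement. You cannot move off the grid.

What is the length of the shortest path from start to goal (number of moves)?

BFS from (x=1, y=1) until reaching (x=2, y=2):
  Distance 0: (x=1, y=1)
  Distance 1: (x=1, y=0), (x=0, y=1), (x=1, y=2)
  Distance 2: (x=0, y=0), (x=2, y=0), (x=0, y=2), (x=2, y=2), (x=1, y=3)  <- goal reached here
One shortest path (2 moves): (x=1, y=1) -> (x=1, y=2) -> (x=2, y=2)

Answer: Shortest path length: 2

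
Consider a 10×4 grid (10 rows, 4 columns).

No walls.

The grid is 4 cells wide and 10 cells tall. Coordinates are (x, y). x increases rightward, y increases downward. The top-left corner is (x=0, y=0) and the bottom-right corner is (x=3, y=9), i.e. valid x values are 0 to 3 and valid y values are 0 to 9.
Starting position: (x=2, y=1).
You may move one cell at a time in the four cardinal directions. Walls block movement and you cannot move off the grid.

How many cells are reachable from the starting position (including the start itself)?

BFS flood-fill from (x=2, y=1):
  Distance 0: (x=2, y=1)
  Distance 1: (x=2, y=0), (x=1, y=1), (x=3, y=1), (x=2, y=2)
  Distance 2: (x=1, y=0), (x=3, y=0), (x=0, y=1), (x=1, y=2), (x=3, y=2), (x=2, y=3)
  Distance 3: (x=0, y=0), (x=0, y=2), (x=1, y=3), (x=3, y=3), (x=2, y=4)
  Distance 4: (x=0, y=3), (x=1, y=4), (x=3, y=4), (x=2, y=5)
  Distance 5: (x=0, y=4), (x=1, y=5), (x=3, y=5), (x=2, y=6)
  Distance 6: (x=0, y=5), (x=1, y=6), (x=3, y=6), (x=2, y=7)
  Distance 7: (x=0, y=6), (x=1, y=7), (x=3, y=7), (x=2, y=8)
  Distance 8: (x=0, y=7), (x=1, y=8), (x=3, y=8), (x=2, y=9)
  Distance 9: (x=0, y=8), (x=1, y=9), (x=3, y=9)
  Distance 10: (x=0, y=9)
Total reachable: 40 (grid has 40 open cells total)

Answer: Reachable cells: 40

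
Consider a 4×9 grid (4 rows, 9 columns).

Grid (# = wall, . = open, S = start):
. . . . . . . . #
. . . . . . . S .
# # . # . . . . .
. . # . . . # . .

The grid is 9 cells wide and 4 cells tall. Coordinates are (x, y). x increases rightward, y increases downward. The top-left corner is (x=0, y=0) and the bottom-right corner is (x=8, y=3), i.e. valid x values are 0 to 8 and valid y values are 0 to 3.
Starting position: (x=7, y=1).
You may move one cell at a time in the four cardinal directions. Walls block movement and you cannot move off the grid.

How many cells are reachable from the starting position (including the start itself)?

Answer: Reachable cells: 28

Derivation:
BFS flood-fill from (x=7, y=1):
  Distance 0: (x=7, y=1)
  Distance 1: (x=7, y=0), (x=6, y=1), (x=8, y=1), (x=7, y=2)
  Distance 2: (x=6, y=0), (x=5, y=1), (x=6, y=2), (x=8, y=2), (x=7, y=3)
  Distance 3: (x=5, y=0), (x=4, y=1), (x=5, y=2), (x=8, y=3)
  Distance 4: (x=4, y=0), (x=3, y=1), (x=4, y=2), (x=5, y=3)
  Distance 5: (x=3, y=0), (x=2, y=1), (x=4, y=3)
  Distance 6: (x=2, y=0), (x=1, y=1), (x=2, y=2), (x=3, y=3)
  Distance 7: (x=1, y=0), (x=0, y=1)
  Distance 8: (x=0, y=0)
Total reachable: 28 (grid has 30 open cells total)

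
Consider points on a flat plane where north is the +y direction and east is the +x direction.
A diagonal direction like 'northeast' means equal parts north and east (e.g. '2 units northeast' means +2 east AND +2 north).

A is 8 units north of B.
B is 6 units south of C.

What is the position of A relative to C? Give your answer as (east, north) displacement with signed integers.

Answer: A is at (east=0, north=2) relative to C.

Derivation:
Place C at the origin (east=0, north=0).
  B is 6 units south of C: delta (east=+0, north=-6); B at (east=0, north=-6).
  A is 8 units north of B: delta (east=+0, north=+8); A at (east=0, north=2).
Therefore A relative to C: (east=0, north=2).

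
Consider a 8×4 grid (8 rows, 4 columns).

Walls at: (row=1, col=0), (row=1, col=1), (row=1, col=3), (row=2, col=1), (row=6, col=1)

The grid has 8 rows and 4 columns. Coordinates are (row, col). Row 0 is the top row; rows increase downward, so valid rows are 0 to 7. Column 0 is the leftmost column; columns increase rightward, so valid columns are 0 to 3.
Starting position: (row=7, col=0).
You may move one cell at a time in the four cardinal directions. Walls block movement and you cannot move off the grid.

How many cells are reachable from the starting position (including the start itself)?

BFS flood-fill from (row=7, col=0):
  Distance 0: (row=7, col=0)
  Distance 1: (row=6, col=0), (row=7, col=1)
  Distance 2: (row=5, col=0), (row=7, col=2)
  Distance 3: (row=4, col=0), (row=5, col=1), (row=6, col=2), (row=7, col=3)
  Distance 4: (row=3, col=0), (row=4, col=1), (row=5, col=2), (row=6, col=3)
  Distance 5: (row=2, col=0), (row=3, col=1), (row=4, col=2), (row=5, col=3)
  Distance 6: (row=3, col=2), (row=4, col=3)
  Distance 7: (row=2, col=2), (row=3, col=3)
  Distance 8: (row=1, col=2), (row=2, col=3)
  Distance 9: (row=0, col=2)
  Distance 10: (row=0, col=1), (row=0, col=3)
  Distance 11: (row=0, col=0)
Total reachable: 27 (grid has 27 open cells total)

Answer: Reachable cells: 27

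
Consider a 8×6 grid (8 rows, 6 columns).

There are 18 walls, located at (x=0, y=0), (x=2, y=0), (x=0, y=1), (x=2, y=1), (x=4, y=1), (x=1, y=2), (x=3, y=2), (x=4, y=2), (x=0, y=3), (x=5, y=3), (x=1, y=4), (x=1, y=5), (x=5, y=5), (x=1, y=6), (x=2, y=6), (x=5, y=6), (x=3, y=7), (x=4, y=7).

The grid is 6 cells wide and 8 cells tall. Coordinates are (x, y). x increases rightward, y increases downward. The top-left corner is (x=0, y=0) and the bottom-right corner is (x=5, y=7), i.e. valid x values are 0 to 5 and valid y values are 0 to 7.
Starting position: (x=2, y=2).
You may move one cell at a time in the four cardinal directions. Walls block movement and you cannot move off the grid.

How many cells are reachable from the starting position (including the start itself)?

Answer: Reachable cells: 14

Derivation:
BFS flood-fill from (x=2, y=2):
  Distance 0: (x=2, y=2)
  Distance 1: (x=2, y=3)
  Distance 2: (x=1, y=3), (x=3, y=3), (x=2, y=4)
  Distance 3: (x=4, y=3), (x=3, y=4), (x=2, y=5)
  Distance 4: (x=4, y=4), (x=3, y=5)
  Distance 5: (x=5, y=4), (x=4, y=5), (x=3, y=6)
  Distance 6: (x=4, y=6)
Total reachable: 14 (grid has 30 open cells total)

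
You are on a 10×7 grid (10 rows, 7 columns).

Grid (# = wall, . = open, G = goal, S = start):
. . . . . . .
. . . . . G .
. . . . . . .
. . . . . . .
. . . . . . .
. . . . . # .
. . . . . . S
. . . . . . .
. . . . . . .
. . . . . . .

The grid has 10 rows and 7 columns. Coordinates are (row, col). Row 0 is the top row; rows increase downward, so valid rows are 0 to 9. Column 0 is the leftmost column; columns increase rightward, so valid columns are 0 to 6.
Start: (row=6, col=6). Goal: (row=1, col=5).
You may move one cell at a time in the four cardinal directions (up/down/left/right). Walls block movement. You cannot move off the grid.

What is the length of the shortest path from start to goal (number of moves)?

Answer: Shortest path length: 6

Derivation:
BFS from (row=6, col=6) until reaching (row=1, col=5):
  Distance 0: (row=6, col=6)
  Distance 1: (row=5, col=6), (row=6, col=5), (row=7, col=6)
  Distance 2: (row=4, col=6), (row=6, col=4), (row=7, col=5), (row=8, col=6)
  Distance 3: (row=3, col=6), (row=4, col=5), (row=5, col=4), (row=6, col=3), (row=7, col=4), (row=8, col=5), (row=9, col=6)
  Distance 4: (row=2, col=6), (row=3, col=5), (row=4, col=4), (row=5, col=3), (row=6, col=2), (row=7, col=3), (row=8, col=4), (row=9, col=5)
  Distance 5: (row=1, col=6), (row=2, col=5), (row=3, col=4), (row=4, col=3), (row=5, col=2), (row=6, col=1), (row=7, col=2), (row=8, col=3), (row=9, col=4)
  Distance 6: (row=0, col=6), (row=1, col=5), (row=2, col=4), (row=3, col=3), (row=4, col=2), (row=5, col=1), (row=6, col=0), (row=7, col=1), (row=8, col=2), (row=9, col=3)  <- goal reached here
One shortest path (6 moves): (row=6, col=6) -> (row=5, col=6) -> (row=4, col=6) -> (row=4, col=5) -> (row=3, col=5) -> (row=2, col=5) -> (row=1, col=5)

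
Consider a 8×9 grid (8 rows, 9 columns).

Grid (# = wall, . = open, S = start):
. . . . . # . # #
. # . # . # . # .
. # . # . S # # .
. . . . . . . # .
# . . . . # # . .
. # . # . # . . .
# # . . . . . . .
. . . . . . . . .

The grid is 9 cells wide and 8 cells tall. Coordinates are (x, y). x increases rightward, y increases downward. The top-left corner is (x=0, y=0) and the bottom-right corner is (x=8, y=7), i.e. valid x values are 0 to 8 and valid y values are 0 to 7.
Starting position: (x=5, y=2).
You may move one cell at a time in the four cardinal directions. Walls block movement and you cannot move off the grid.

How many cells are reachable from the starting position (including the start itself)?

BFS flood-fill from (x=5, y=2):
  Distance 0: (x=5, y=2)
  Distance 1: (x=4, y=2), (x=5, y=3)
  Distance 2: (x=4, y=1), (x=4, y=3), (x=6, y=3)
  Distance 3: (x=4, y=0), (x=3, y=3), (x=4, y=4)
  Distance 4: (x=3, y=0), (x=2, y=3), (x=3, y=4), (x=4, y=5)
  Distance 5: (x=2, y=0), (x=2, y=2), (x=1, y=3), (x=2, y=4), (x=4, y=6)
  Distance 6: (x=1, y=0), (x=2, y=1), (x=0, y=3), (x=1, y=4), (x=2, y=5), (x=3, y=6), (x=5, y=6), (x=4, y=7)
  Distance 7: (x=0, y=0), (x=0, y=2), (x=2, y=6), (x=6, y=6), (x=3, y=7), (x=5, y=7)
  Distance 8: (x=0, y=1), (x=6, y=5), (x=7, y=6), (x=2, y=7), (x=6, y=7)
  Distance 9: (x=7, y=5), (x=8, y=6), (x=1, y=7), (x=7, y=7)
  Distance 10: (x=7, y=4), (x=8, y=5), (x=0, y=7), (x=8, y=7)
  Distance 11: (x=8, y=4)
  Distance 12: (x=8, y=3)
  Distance 13: (x=8, y=2)
  Distance 14: (x=8, y=1)
Total reachable: 49 (grid has 52 open cells total)

Answer: Reachable cells: 49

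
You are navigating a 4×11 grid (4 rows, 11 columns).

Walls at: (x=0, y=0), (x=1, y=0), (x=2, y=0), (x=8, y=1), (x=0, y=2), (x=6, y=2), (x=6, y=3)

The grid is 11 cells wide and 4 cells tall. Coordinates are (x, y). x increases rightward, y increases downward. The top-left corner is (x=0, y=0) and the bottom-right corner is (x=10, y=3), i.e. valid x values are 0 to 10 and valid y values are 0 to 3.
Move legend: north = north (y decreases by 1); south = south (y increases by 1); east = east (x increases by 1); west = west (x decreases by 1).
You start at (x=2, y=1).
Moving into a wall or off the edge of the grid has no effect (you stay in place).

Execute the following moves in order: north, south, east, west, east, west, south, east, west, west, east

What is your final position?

Answer: Final position: (x=2, y=3)

Derivation:
Start: (x=2, y=1)
  north (north): blocked, stay at (x=2, y=1)
  south (south): (x=2, y=1) -> (x=2, y=2)
  east (east): (x=2, y=2) -> (x=3, y=2)
  west (west): (x=3, y=2) -> (x=2, y=2)
  east (east): (x=2, y=2) -> (x=3, y=2)
  west (west): (x=3, y=2) -> (x=2, y=2)
  south (south): (x=2, y=2) -> (x=2, y=3)
  east (east): (x=2, y=3) -> (x=3, y=3)
  west (west): (x=3, y=3) -> (x=2, y=3)
  west (west): (x=2, y=3) -> (x=1, y=3)
  east (east): (x=1, y=3) -> (x=2, y=3)
Final: (x=2, y=3)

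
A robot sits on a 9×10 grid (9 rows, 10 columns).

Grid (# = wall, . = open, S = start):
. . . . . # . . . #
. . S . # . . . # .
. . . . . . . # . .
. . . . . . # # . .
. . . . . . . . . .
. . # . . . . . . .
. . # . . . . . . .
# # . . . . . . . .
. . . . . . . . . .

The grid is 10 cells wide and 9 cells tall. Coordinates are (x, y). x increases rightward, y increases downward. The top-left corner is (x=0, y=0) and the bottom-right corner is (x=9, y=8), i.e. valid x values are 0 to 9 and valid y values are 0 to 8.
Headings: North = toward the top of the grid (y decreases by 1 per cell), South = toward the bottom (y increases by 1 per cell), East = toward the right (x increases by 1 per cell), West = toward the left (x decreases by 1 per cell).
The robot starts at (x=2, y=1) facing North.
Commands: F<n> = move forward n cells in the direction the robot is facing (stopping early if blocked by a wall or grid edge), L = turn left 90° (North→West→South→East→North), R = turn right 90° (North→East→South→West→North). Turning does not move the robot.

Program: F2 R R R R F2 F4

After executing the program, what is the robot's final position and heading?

Answer: Final position: (x=2, y=0), facing North

Derivation:
Start: (x=2, y=1), facing North
  F2: move forward 1/2 (blocked), now at (x=2, y=0)
  R: turn right, now facing East
  R: turn right, now facing South
  R: turn right, now facing West
  R: turn right, now facing North
  F2: move forward 0/2 (blocked), now at (x=2, y=0)
  F4: move forward 0/4 (blocked), now at (x=2, y=0)
Final: (x=2, y=0), facing North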